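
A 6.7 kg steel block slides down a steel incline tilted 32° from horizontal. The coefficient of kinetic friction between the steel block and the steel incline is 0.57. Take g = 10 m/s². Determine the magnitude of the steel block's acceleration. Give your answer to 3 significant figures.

Resolving the weight along the incline: the component pulling the steel block down the slope is mg sin 32° = 6.7 × 10 × 0.5299 = 35.503 N, and the normal force is N = mg cos 32° = 6.7 × 10 × 0.8480 = 56.816 N.
Kinetic friction acts up the slope with magnitude f = μN = 0.57 × 56.816 = 32.385 N.
Net force along the incline is 35.503 − 32.385 = 3.118 N, so a = 3.118 / 6.7 = 0.4654 m/s².

0.465 m/s²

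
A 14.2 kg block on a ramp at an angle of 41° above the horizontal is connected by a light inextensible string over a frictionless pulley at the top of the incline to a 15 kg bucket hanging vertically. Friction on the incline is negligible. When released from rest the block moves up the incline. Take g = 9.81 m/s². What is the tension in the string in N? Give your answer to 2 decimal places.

118.51 N

For the block on the incline: the weight component along the slope is m₁g sin 41° = 14.2 × 9.81 × 0.6561 = 91.396 N and the normal force is N = m₁g cos 41° = 105.133 N.
Newton's second law for the block (up-slope positive): T − 91.396 = 14.2 a. For the hanging bucket (downward positive): 15 × 9.81 − T = 15 a.
Adding the two equations eliminates T: 55.754 = 29.2 a, so a = 1.9094 m/s².
Then from the hanging bucket's equation, T = 15 × (9.81 − 1.9094) = 118.509 N.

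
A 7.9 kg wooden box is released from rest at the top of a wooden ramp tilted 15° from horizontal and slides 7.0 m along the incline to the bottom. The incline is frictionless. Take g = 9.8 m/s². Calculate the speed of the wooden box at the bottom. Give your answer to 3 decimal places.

The weight component along the incline is mg sin 15° = 20.038 N and the normal force is N = mg cos 15° = 74.782 N.
With no friction, a = g sin 15° = 2.5364 m/s².
Starting from rest over a distance of 7.0 m, v² = 2aL = 2 × 2.5364 × 7.0 = 35.5096, so v = 5.9590 m/s.

5.959 m/s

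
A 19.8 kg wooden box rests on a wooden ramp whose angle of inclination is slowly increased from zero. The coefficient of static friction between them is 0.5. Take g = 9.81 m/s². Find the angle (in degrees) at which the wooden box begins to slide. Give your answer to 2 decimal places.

26.57°

At the threshold of sliding, static friction is at its maximum μ_s N and exactly balances the weight component along the incline: mg sin θ = μ_s mg cos θ.
Hence tan θ = μ_s = 0.5, so θ = arctan(0.5) = 26.5651°.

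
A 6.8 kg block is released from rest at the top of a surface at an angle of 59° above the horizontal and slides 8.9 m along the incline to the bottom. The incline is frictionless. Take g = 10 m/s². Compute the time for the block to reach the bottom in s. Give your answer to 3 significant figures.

1.44 s

The weight component along the incline is mg sin 59° = 58.287 N and the normal force is N = mg cos 59° = 35.023 N.
With no friction, a = g sin 59° = 8.5717 m/s².
Starting from rest, L = ½at², so t = √(2L/a) = √(2 × 8.9 / 8.5717) = 1.4410 s.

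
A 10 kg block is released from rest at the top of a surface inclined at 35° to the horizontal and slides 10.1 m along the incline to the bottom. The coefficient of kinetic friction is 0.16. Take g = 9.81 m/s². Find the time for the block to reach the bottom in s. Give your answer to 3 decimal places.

2.157 s

The weight component along the incline is mg sin 35° = 56.268 N and the normal force is N = mg cos 35° = 80.359 N.
Friction up the slope is f = μN = 0.16 × 80.359 = 12.857 N, so the net downslope force is 56.268 − 12.857 = 43.411 N and a = 43.411 / 10 = 4.3411 m/s².
Starting from rest, L = ½at², so t = √(2L/a) = √(2 × 10.1 / 4.3411) = 2.1571 s.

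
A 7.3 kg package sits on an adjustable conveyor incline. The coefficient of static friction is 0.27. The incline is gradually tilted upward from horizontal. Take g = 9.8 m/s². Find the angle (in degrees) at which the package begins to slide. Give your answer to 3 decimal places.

At the threshold of sliding, static friction is at its maximum μ_s N and exactly balances the weight component along the incline: mg sin θ = μ_s mg cos θ.
Hence tan θ = μ_s = 0.27, so θ = arctan(0.27) = 15.1096°.

15.110°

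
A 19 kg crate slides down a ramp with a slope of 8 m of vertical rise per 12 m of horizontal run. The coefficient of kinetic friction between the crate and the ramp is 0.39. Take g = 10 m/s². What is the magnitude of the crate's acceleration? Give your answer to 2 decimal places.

2.30 m/s²

Resolving the weight along the incline: the component pulling the crate down the slope is mg sin 33.69° = 19 × 10 × 0.5547 = 105.393 N, and the normal force is N = mg cos 33.69° = 19 × 10 × 0.8321 = 158.099 N.
Kinetic friction acts up the slope with magnitude f = μN = 0.39 × 158.099 = 61.659 N.
Net force along the incline is 105.393 − 61.659 = 43.734 N, so a = 43.734 / 19 = 2.3018 m/s².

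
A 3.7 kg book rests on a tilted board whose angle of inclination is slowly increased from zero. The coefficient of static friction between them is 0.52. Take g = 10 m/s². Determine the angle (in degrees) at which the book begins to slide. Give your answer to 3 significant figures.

At the threshold of sliding, static friction is at its maximum μ_s N and exactly balances the weight component along the incline: mg sin θ = μ_s mg cos θ.
Hence tan θ = μ_s = 0.52, so θ = arctan(0.52) = 27.4744°.

27.5°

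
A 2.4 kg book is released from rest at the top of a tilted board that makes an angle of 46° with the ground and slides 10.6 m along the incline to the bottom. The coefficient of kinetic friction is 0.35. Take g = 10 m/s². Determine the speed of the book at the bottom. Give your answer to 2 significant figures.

10 m/s

The weight component along the incline is mg sin 46° = 17.264 N and the normal force is N = mg cos 46° = 16.672 N.
Friction up the slope is f = μN = 0.35 × 16.672 = 5.835 N, so the net downslope force is 17.264 − 5.835 = 11.429 N and a = 11.429 / 2.4 = 4.7621 m/s².
Starting from rest over a distance of 10.6 m, v² = 2aL = 2 × 4.7621 × 10.6 = 100.9565, so v = 10.0477 m/s.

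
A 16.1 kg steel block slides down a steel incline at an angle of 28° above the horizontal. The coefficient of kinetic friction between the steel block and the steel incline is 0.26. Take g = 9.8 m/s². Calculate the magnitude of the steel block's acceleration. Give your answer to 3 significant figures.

2.35 m/s²

Resolving the weight along the incline: the component pulling the steel block down the slope is mg sin 28° = 16.1 × 9.8 × 0.4695 = 74.078 N, and the normal force is N = mg cos 28° = 16.1 × 9.8 × 0.8829 = 139.304 N.
Kinetic friction acts up the slope with magnitude f = μN = 0.26 × 139.304 = 36.219 N.
Net force along the incline is 74.078 − 36.219 = 37.859 N, so a = 37.859 / 16.1 = 2.3515 m/s².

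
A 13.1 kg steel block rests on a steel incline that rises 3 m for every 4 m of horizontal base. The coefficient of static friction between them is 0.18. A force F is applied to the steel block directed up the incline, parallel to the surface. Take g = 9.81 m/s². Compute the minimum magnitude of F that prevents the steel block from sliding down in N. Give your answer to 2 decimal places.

The normal force is N = mg cos 36.87° = 102.809 N. With F at its minimum the steel block is on the verge of sliding down, so static friction is at its maximum μ_s N = 0.18 × 102.809 = 18.506 N and acts up the slope.
Equilibrium along the incline: F + μ_s N = mg sin 36.87°, so F = 77.107 − 18.506 = 58.601 N.

58.60 N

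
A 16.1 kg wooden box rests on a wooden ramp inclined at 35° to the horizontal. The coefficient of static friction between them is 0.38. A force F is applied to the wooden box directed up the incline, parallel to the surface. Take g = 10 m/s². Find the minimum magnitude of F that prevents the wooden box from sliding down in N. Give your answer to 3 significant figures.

42.2 N

The normal force is N = mg cos 35° = 131.883 N. With F at its minimum the wooden box is on the verge of sliding down, so static friction is at its maximum μ_s N = 0.38 × 131.883 = 50.116 N and acts up the slope.
Equilibrium along the incline: F + μ_s N = mg sin 35°, so F = 92.346 − 50.116 = 42.230 N.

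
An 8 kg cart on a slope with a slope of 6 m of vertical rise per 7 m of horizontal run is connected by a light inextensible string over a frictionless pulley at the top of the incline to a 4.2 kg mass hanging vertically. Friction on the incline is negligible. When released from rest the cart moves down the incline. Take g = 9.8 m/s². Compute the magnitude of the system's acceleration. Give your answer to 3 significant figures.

0.808 m/s²

For the cart on the incline: the weight component along the slope is m₁g sin 40.60° = 8 × 9.8 × 0.6508 = 51.023 N and the normal force is N = m₁g cos 40.60° = 59.526 N.
Newton's second law for the cart (down-slope positive): 51.023 − T = 8 a. For the hanging mass (upward positive): T − 4.2 × 9.8 = 4.2 a.
Adding the two equations eliminates T: 9.863 = 12.2 a, so a = 0.8084 m/s².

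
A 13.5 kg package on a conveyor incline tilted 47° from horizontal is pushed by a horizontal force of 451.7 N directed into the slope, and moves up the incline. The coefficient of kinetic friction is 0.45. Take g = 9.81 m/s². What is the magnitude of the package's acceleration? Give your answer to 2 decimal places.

The horizontal push has components F cos 47° = 451.7 × 0.6820 = 308.059 N up the incline and F sin 47° = 451.7 × 0.7314 = 330.373 N pressing into the surface.
The normal force is therefore N = mg cos 47° + F sin 47° = 90.321 + 330.373 = 420.694 N, and kinetic friction down the slope is μN = 0.45 × 420.694 = 189.312 N.
Along the incline: F cos 47° − mg sin 47° − μN = ma, so 308.059 − 96.863 − 189.312 = 13.5 a, giving a = 1.6210 m/s².

1.62 m/s²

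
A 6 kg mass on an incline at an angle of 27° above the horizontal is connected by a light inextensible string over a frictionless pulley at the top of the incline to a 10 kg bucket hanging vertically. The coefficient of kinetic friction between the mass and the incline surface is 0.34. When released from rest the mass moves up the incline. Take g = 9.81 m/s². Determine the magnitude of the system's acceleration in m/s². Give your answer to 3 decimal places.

For the mass on the incline: the weight component along the slope is m₁g sin 27° = 6 × 9.81 × 0.4540 = 26.722 N and the normal force is N = m₁g cos 27° = 52.445 N.
Kinetic friction opposes the mass's motion up the incline: f = μN = 0.34 × 52.445 = 17.831 N acting down the slope.
Newton's second law for the mass (up-slope positive): T − 26.722 − 17.831 = 6 a. For the hanging bucket (downward positive): 10 × 9.81 − T = 10 a.
Adding the two equations eliminates T: 53.547 = 16 a, so a = 3.3467 m/s².

3.347 m/s²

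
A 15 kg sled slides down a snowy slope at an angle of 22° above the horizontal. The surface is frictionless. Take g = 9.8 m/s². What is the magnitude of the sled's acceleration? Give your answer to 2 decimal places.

Resolving the weight along the incline: the component pulling the sled down the slope is mg sin 22° = 15 × 9.8 × 0.3746 = 55.066 N, and the normal force is N = mg cos 22° = 15 × 9.8 × 0.9272 = 136.298 N.
With no friction the net force along the incline is 55.066 N, so a = g sin 22° = 55.066 / 15 = 3.6711 m/s².

3.67 m/s²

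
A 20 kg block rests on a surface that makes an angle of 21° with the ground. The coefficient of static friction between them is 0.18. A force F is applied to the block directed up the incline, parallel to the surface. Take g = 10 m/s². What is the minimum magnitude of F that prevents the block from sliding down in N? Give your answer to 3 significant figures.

38.1 N

The normal force is N = mg cos 21° = 186.716 N. With F at its minimum the block is on the verge of sliding down, so static friction is at its maximum μ_s N = 0.18 × 186.716 = 33.609 N and acts up the slope.
Equilibrium along the incline: F + μ_s N = mg sin 21°, so F = 71.674 − 33.609 = 38.065 N.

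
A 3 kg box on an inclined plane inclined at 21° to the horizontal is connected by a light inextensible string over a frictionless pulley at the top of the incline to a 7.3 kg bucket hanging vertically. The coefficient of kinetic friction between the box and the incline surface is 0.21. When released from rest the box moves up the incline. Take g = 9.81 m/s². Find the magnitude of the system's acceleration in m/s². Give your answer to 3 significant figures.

For the box on the incline: the weight component along the slope is m₁g sin 21° = 3 × 9.81 × 0.3584 = 10.548 N and the normal force is N = m₁g cos 21° = 27.475 N.
Kinetic friction opposes the box's motion up the incline: f = μN = 0.21 × 27.475 = 5.770 N acting down the slope.
Newton's second law for the box (up-slope positive): T − 10.548 − 5.770 = 3 a. For the hanging bucket (downward positive): 7.3 × 9.81 − T = 7.3 a.
Adding the two equations eliminates T: 55.295 = 10.3 a, so a = 5.3684 m/s².

5.37 m/s²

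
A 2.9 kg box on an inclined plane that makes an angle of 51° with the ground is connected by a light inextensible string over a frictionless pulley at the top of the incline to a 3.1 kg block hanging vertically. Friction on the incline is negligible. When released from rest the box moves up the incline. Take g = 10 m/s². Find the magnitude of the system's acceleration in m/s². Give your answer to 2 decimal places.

1.41 m/s²

For the box on the incline: the weight component along the slope is m₁g sin 51° = 2.9 × 10 × 0.7771 = 22.536 N and the normal force is N = m₁g cos 51° = 18.250 N.
Newton's second law for the box (up-slope positive): T − 22.536 = 2.9 a. For the hanging block (downward positive): 3.1 × 10 − T = 3.1 a.
Adding the two equations eliminates T: 8.464 = 6 a, so a = 1.4107 m/s².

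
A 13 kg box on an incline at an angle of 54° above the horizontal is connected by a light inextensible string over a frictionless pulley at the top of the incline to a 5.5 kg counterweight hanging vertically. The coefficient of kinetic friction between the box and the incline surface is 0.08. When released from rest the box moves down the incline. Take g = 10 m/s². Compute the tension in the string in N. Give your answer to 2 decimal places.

For the box on the incline: the weight component along the slope is m₁g sin 54° = 13 × 10 × 0.8090 = 105.170 N and the normal force is N = m₁g cos 54° = 76.412 N.
Kinetic friction opposes the box's motion down the incline: f = μN = 0.08 × 76.412 = 6.113 N acting up the slope.
Newton's second law for the box (down-slope positive): 105.170 − 6.113 − T = 13 a. For the hanging counterweight (upward positive): T − 5.5 × 10 = 5.5 a.
Adding the two equations eliminates T: 44.057 = 18.5 a, so a = 2.3815 m/s².
Then from the hanging counterweight's equation, T = 5.5 × (10 + 2.3815) = 68.098 N.

68.10 N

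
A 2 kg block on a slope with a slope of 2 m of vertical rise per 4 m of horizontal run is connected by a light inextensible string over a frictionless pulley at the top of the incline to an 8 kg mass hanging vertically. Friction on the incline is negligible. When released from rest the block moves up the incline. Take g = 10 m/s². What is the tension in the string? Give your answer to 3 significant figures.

For the block on the incline: the weight component along the slope is m₁g sin 26.57° = 2 × 10 × 0.4472 = 8.944 N and the normal force is N = m₁g cos 26.57° = 17.889 N.
Newton's second law for the block (up-slope positive): T − 8.944 = 2 a. For the hanging mass (downward positive): 8 × 10 − T = 8 a.
Adding the two equations eliminates T: 71.056 = 10 a, so a = 7.1056 m/s².
Then from the hanging mass's equation, T = 8 × (10 − 7.1056) = 23.155 N.

23.2 N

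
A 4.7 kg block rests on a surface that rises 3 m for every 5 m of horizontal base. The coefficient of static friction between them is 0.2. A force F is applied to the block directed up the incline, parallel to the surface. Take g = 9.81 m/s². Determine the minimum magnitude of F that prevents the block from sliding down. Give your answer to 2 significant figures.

The normal force is N = mg cos 30.96° = 39.536 N. With F at its minimum the block is on the verge of sliding down, so static friction is at its maximum μ_s N = 0.2 × 39.536 = 7.907 N and acts up the slope.
Equilibrium along the incline: F + μ_s N = mg sin 30.96°, so F = 23.722 − 7.907 = 15.815 N.

16 N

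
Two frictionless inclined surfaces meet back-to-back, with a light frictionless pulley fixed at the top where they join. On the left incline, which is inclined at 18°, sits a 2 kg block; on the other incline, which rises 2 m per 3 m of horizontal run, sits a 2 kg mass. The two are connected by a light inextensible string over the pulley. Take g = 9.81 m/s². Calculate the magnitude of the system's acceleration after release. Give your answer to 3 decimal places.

1.205 m/s²

Resolve each weight along its own incline: the 2 kg mass has component 2 × 9.81 × sin 18° = 6.063 N down its slope, and the 2 kg mass has 2 × 9.81 × sin 33.69° = 10.883 N down its slope.
The 2 kg side's 10.883 N exceeds the other side's 6.063 N, so that mass slides down and the 2 kg mass slides up. Taking that direction as positive, Newton's second law for the whole system gives 10.883 − 6.063 = (2 + 2) a, so a = 4.820 / 4 = 1.2050 m/s².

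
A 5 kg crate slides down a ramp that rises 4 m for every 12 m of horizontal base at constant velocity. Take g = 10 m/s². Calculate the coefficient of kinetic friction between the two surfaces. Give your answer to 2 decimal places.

0.33

At constant velocity the net force along the incline is zero: mg sin 18.43° = μ mg cos 18.43°.
So μ = tan 18.43° = 0.3162 / 0.9487 = 0.3333.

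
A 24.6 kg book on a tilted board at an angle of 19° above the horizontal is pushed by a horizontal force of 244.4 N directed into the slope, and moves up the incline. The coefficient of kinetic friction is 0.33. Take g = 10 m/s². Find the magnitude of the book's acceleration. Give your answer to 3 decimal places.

The horizontal push has components F cos 19° = 244.4 × 0.9455 = 231.080 N up the incline and F sin 19° = 244.4 × 0.3256 = 79.577 N pressing into the surface.
The normal force is therefore N = mg cos 19° + F sin 19° = 232.593 + 79.577 = 312.170 N, and kinetic friction down the slope is μN = 0.33 × 312.170 = 103.016 N.
Along the incline: F cos 19° − mg sin 19° − μN = ma, so 231.080 − 80.098 − 103.016 = 24.6 a, giving a = 1.9498 m/s².

1.950 m/s²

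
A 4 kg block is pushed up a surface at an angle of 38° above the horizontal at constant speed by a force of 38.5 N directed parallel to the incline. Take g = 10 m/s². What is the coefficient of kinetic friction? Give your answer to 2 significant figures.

0.44

At constant speed ΣF = 0 along the incline. The applied 38.5 N acts up the slope; the weight component mg sin 38° = 24.626 N and kinetic friction μN both act down the slope.
So 38.5 = 24.626 + μ × 31.520, giving μ = (38.5 − 24.626) / 31.520 = 0.4402.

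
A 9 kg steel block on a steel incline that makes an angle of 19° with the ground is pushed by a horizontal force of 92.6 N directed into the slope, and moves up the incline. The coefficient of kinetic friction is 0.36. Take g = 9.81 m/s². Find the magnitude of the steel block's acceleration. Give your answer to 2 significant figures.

The horizontal push has components F cos 19° = 92.6 × 0.9455 = 87.553 N up the incline and F sin 19° = 92.6 × 0.3256 = 30.151 N pressing into the surface.
The normal force is therefore N = mg cos 19° + F sin 19° = 83.478 + 30.151 = 113.629 N, and kinetic friction down the slope is μN = 0.36 × 113.629 = 40.906 N.
Along the incline: F cos 19° − mg sin 19° − μN = ma, so 87.553 − 28.747 − 40.906 = 9 a, giving a = 1.9889 m/s².

2.0 m/s²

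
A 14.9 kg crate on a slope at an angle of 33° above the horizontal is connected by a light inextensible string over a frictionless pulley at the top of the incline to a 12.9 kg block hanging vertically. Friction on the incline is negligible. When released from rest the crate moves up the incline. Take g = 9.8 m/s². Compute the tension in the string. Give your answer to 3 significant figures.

For the crate on the incline: the weight component along the slope is m₁g sin 33° = 14.9 × 9.8 × 0.5446 = 79.522 N and the normal force is N = m₁g cos 33° = 122.463 N.
Newton's second law for the crate (up-slope positive): T − 79.522 = 14.9 a. For the hanging block (downward positive): 12.9 × 9.8 − T = 12.9 a.
Adding the two equations eliminates T: 46.898 = 27.8 a, so a = 1.6870 m/s².
Then from the hanging block's equation, T = 12.9 × (9.8 − 1.6870) = 104.658 N.

105 N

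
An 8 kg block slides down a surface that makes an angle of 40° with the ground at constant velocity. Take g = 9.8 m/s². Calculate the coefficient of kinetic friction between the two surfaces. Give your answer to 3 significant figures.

At constant velocity the net force along the incline is zero: mg sin 40° = μ mg cos 40°.
So μ = tan 40° = 0.6428 / 0.7660 = 0.8392.

0.839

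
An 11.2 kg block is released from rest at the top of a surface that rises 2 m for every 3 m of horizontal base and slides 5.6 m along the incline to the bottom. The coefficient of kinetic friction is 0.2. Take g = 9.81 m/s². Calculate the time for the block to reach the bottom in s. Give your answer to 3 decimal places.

1.715 s

The weight component along the incline is mg sin 33.69° = 60.946 N and the normal force is N = mg cos 33.69° = 91.419 N.
Friction up the slope is f = μN = 0.2 × 91.419 = 18.284 N, so the net downslope force is 60.946 − 18.284 = 42.662 N and a = 42.662 / 11.2 = 3.8091 m/s².
Starting from rest, L = ½at², so t = √(2L/a) = √(2 × 5.6 / 3.8091) = 1.7147 s.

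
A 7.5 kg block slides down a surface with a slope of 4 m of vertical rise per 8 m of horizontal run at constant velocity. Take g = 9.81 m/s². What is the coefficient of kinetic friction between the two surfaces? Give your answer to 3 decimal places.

0.500

At constant velocity the net force along the incline is zero: mg sin 26.57° = μ mg cos 26.57°.
So μ = tan 26.57° = 0.4472 / 0.8944 = 0.5000.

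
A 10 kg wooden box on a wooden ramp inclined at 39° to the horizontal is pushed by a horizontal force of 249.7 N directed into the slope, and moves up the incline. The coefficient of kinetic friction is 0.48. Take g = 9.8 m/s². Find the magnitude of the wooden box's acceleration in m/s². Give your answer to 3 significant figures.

2.04 m/s²

The horizontal push has components F cos 39° = 249.7 × 0.7771 = 194.042 N up the incline and F sin 39° = 249.7 × 0.6293 = 157.136 N pressing into the surface.
The normal force is therefore N = mg cos 39° + F sin 39° = 76.156 + 157.136 = 233.292 N, and kinetic friction down the slope is μN = 0.48 × 233.292 = 111.980 N.
Along the incline: F cos 39° − mg sin 39° − μN = ma, so 194.042 − 61.671 − 111.980 = 10 a, giving a = 2.0391 m/s².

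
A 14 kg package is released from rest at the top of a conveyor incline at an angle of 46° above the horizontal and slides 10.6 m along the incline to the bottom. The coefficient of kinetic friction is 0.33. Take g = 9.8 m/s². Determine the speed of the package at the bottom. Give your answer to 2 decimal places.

10.09 m/s

The weight component along the incline is mg sin 46° = 98.693 N and the normal force is N = mg cos 46° = 95.307 N.
Friction up the slope is f = μN = 0.33 × 95.307 = 31.451 N, so the net downslope force is 98.693 − 31.451 = 67.242 N and a = 67.242 / 14 = 4.8030 m/s².
Starting from rest over a distance of 10.6 m, v² = 2aL = 2 × 4.8030 × 10.6 = 101.8236, so v = 10.0908 m/s.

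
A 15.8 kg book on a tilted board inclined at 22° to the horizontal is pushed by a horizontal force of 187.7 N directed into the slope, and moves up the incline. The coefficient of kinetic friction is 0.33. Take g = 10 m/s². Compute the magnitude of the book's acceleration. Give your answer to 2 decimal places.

2.74 m/s²

The horizontal push has components F cos 22° = 187.7 × 0.9272 = 174.035 N up the incline and F sin 22° = 187.7 × 0.3746 = 70.312 N pressing into the surface.
The normal force is therefore N = mg cos 22° + F sin 22° = 146.498 + 70.312 = 216.810 N, and kinetic friction down the slope is μN = 0.33 × 216.810 = 71.547 N.
Along the incline: F cos 22° − mg sin 22° − μN = ma, so 174.035 − 59.187 − 71.547 = 15.8 a, giving a = 2.7406 m/s².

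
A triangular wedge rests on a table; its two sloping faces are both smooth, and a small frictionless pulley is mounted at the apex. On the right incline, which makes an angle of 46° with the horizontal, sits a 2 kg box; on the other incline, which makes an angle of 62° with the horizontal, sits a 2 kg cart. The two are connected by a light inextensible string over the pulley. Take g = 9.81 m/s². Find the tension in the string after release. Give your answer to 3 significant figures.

Resolve each weight along its own incline: the 2 kg mass has component 2 × 9.81 × sin 46° = 14.113 N down its slope, and the 2 kg mass has 2 × 9.81 × sin 62° = 17.323 N down its slope.
The 2 kg side's 17.323 N exceeds the other side's 14.113 N, so that mass slides down and the 2 kg mass slides up. Taking that direction as positive, Newton's second law for the whole system gives 17.323 − 14.113 = (2 + 2) a, so a = 3.210 / 4 = 0.8025 m/s².
For the 2 kg mass (up-slope positive): T − 14.113 = 2 × 0.8025, so T = 15.718 N.

15.7 N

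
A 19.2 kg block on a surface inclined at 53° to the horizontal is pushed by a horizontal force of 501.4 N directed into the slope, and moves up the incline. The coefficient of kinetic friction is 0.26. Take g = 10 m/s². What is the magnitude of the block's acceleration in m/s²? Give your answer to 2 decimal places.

0.74 m/s²

The horizontal push has components F cos 53° = 501.4 × 0.6018 = 301.743 N up the incline and F sin 53° = 501.4 × 0.7986 = 400.418 N pressing into the surface.
The normal force is therefore N = mg cos 53° + F sin 53° = 115.546 + 400.418 = 515.964 N, and kinetic friction down the slope is μN = 0.26 × 515.964 = 134.151 N.
Along the incline: F cos 53° − mg sin 53° − μN = ma, so 301.743 − 153.331 − 134.151 = 19.2 a, giving a = 0.7428 m/s².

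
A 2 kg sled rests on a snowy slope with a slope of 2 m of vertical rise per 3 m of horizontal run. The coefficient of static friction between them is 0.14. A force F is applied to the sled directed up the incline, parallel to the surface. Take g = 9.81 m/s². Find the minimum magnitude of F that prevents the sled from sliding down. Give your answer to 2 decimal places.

8.60 N

The normal force is N = mg cos 33.69° = 16.325 N. With F at its minimum the sled is on the verge of sliding down, so static friction is at its maximum μ_s N = 0.14 × 16.325 = 2.286 N and acts up the slope.
Equilibrium along the incline: F + μ_s N = mg sin 33.69°, so F = 10.883 − 2.286 = 8.597 N.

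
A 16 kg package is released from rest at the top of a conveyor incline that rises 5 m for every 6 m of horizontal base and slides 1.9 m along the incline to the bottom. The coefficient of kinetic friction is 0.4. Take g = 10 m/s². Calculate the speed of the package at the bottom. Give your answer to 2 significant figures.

3.6 m/s

The weight component along the incline is mg sin 39.81° = 102.430 N and the normal force is N = mg cos 39.81° = 122.915 N.
Friction up the slope is f = μN = 0.4 × 122.915 = 49.166 N, so the net downslope force is 102.430 − 49.166 = 53.264 N and a = 53.264 / 16 = 3.3290 m/s².
Starting from rest over a distance of 1.9 m, v² = 2aL = 2 × 3.3290 × 1.9 = 12.6502, so v = 3.5567 m/s.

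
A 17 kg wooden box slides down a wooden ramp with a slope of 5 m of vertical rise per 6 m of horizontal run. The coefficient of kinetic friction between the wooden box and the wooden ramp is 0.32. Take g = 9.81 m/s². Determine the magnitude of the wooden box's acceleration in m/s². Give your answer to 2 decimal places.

3.87 m/s²

Resolving the weight along the incline: the component pulling the wooden box down the slope is mg sin 39.81° = 17 × 9.81 × 0.6402 = 106.766 N, and the normal force is N = mg cos 39.81° = 17 × 9.81 × 0.7682 = 128.113 N.
Kinetic friction acts up the slope with magnitude f = μN = 0.32 × 128.113 = 40.996 N.
Net force along the incline is 106.766 − 40.996 = 65.770 N, so a = 65.770 / 17 = 3.8688 m/s².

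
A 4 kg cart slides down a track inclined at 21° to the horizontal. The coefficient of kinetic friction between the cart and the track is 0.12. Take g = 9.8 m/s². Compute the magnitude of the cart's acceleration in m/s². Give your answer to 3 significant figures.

2.41 m/s²

Resolving the weight along the incline: the component pulling the cart down the slope is mg sin 21° = 4 × 9.8 × 0.3584 = 14.049 N, and the normal force is N = mg cos 21° = 4 × 9.8 × 0.9336 = 36.597 N.
Kinetic friction acts up the slope with magnitude f = μN = 0.12 × 36.597 = 4.392 N.
Net force along the incline is 14.049 − 4.392 = 9.657 N, so a = 9.657 / 4 = 2.4143 m/s².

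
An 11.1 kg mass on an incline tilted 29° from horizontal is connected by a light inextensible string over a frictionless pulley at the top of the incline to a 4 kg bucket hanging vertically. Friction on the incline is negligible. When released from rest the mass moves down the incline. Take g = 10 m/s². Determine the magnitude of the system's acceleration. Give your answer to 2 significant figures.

0.91 m/s²

For the mass on the incline: the weight component along the slope is m₁g sin 29° = 11.1 × 10 × 0.4848 = 53.813 N and the normal force is N = m₁g cos 29° = 97.083 N.
Newton's second law for the mass (down-slope positive): 53.813 − T = 11.1 a. For the hanging bucket (upward positive): T − 4 × 10 = 4 a.
Adding the two equations eliminates T: 13.813 = 15.1 a, so a = 0.9148 m/s².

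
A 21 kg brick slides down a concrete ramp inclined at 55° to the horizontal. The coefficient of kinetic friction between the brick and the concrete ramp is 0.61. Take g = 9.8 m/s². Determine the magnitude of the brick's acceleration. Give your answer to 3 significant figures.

Resolving the weight along the incline: the component pulling the brick down the slope is mg sin 55° = 21 × 9.8 × 0.8192 = 168.591 N, and the normal force is N = mg cos 55° = 21 × 9.8 × 0.5736 = 118.047 N.
Kinetic friction acts up the slope with magnitude f = μN = 0.61 × 118.047 = 72.009 N.
Net force along the incline is 168.591 − 72.009 = 96.582 N, so a = 96.582 / 21 = 4.5991 m/s².

4.60 m/s²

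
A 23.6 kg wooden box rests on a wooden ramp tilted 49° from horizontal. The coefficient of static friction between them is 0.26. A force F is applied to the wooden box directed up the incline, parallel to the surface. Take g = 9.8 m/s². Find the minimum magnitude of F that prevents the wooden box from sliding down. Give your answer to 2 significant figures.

The normal force is N = mg cos 49° = 151.733 N. With F at its minimum the wooden box is on the verge of sliding down, so static friction is at its maximum μ_s N = 0.26 × 151.733 = 39.451 N and acts up the slope.
Equilibrium along the incline: F + μ_s N = mg sin 49°, so F = 174.549 − 39.451 = 135.098 N.

140 N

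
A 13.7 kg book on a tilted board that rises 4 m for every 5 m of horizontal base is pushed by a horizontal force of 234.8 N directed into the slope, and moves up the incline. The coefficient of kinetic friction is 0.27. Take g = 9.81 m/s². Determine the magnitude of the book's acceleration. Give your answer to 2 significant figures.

2.3 m/s²

The horizontal push has components F cos 38.66° = 234.8 × 0.7809 = 183.355 N up the incline and F sin 38.66° = 234.8 × 0.6247 = 146.680 N pressing into the surface.
The normal force is therefore N = mg cos 38.66° + F sin 38.66° = 104.951 + 146.680 = 251.631 N, and kinetic friction down the slope is μN = 0.27 × 251.631 = 67.940 N.
Along the incline: F cos 38.66° − mg sin 38.66° − μN = ma, so 183.355 − 83.958 − 67.940 = 13.7 a, giving a = 2.2961 m/s².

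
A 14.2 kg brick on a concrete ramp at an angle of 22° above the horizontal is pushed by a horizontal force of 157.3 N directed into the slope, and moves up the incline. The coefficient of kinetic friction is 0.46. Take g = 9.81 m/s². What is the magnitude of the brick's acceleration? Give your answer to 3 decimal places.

0.503 m/s²

The horizontal push has components F cos 22° = 157.3 × 0.9272 = 145.849 N up the incline and F sin 22° = 157.3 × 0.3746 = 58.925 N pressing into the surface.
The normal force is therefore N = mg cos 22° + F sin 22° = 129.161 + 58.925 = 188.086 N, and kinetic friction down the slope is μN = 0.46 × 188.086 = 86.520 N.
Along the incline: F cos 22° − mg sin 22° − μN = ma, so 145.849 − 52.183 − 86.520 = 14.2 a, giving a = 0.5032 m/s².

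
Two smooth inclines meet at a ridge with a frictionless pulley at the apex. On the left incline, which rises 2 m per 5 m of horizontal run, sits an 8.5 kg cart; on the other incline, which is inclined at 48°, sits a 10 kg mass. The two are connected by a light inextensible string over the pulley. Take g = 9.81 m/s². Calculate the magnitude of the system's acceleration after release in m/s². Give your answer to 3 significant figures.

2.27 m/s²

Resolve each weight along its own incline: the 8.5 kg mass has component 8.5 × 9.81 × sin 21.80° = 30.968 N down its slope, and the 10 kg mass has 10 × 9.81 × sin 48° = 72.903 N down its slope.
The 10 kg side's 72.903 N exceeds the other side's 30.968 N, so that mass slides down and the 8.5 kg mass slides up. Taking that direction as positive, Newton's second law for the whole system gives 72.903 − 30.968 = (8.5 + 10) a, so a = 41.935 / 18.5 = 2.2668 m/s².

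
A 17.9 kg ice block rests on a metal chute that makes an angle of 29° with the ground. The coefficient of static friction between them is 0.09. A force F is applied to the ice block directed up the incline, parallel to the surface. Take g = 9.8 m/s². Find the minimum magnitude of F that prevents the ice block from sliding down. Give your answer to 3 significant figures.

71.2 N

The normal force is N = mg cos 29° = 153.426 N. With F at its minimum the ice block is on the verge of sliding down, so static friction is at its maximum μ_s N = 0.09 × 153.426 = 13.808 N and acts up the slope.
Equilibrium along the incline: F + μ_s N = mg sin 29°, so F = 85.045 − 13.808 = 71.237 N.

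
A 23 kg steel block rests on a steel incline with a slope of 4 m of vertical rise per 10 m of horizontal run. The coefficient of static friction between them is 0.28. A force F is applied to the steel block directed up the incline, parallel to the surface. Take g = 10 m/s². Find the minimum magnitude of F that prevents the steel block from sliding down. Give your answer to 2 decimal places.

25.63 N

The normal force is N = mg cos 21.80° = 213.550 N. With F at its minimum the steel block is on the verge of sliding down, so static friction is at its maximum μ_s N = 0.28 × 213.550 = 59.794 N and acts up the slope.
Equilibrium along the incline: F + μ_s N = mg sin 21.80°, so F = 85.420 − 59.794 = 25.626 N.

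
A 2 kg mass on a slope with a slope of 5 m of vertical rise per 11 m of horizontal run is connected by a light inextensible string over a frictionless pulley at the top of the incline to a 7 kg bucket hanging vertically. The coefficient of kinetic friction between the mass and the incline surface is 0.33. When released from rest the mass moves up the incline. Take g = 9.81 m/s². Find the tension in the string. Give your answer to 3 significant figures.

26.2 N

For the mass on the incline: the weight component along the slope is m₁g sin 24.44° = 2 × 9.81 × 0.4138 = 8.119 N and the normal force is N = m₁g cos 24.44° = 17.861 N.
Kinetic friction opposes the mass's motion up the incline: f = μN = 0.33 × 17.861 = 5.894 N acting down the slope.
Newton's second law for the mass (up-slope positive): T − 8.119 − 5.894 = 2 a. For the hanging bucket (downward positive): 7 × 9.81 − T = 7 a.
Adding the two equations eliminates T: 54.657 = 9 a, so a = 6.0730 m/s².
Then from the hanging bucket's equation, T = 7 × (9.81 − 6.0730) = 26.159 N.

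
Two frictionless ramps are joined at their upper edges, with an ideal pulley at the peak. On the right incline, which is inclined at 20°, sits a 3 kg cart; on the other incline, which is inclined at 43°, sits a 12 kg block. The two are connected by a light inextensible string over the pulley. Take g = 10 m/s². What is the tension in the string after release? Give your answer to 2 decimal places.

Resolve each weight along its own incline: the 3 kg mass has component 3 × 10 × sin 20° = 10.261 N down its slope, and the 12 kg mass has 12 × 10 × sin 43° = 81.840 N down its slope.
The 12 kg side's 81.840 N exceeds the other side's 10.261 N, so that mass slides down and the 3 kg mass slides up. Taking that direction as positive, Newton's second law for the whole system gives 81.840 − 10.261 = (3 + 12) a, so a = 71.579 / 15 = 4.7719 m/s².
For the 3 kg mass (up-slope positive): T − 10.261 = 3 × 4.7719, so T = 24.577 N.

24.58 N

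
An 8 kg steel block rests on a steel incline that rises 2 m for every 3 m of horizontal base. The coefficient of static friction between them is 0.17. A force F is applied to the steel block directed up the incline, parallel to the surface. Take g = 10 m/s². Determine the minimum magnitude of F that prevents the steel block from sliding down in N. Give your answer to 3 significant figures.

The normal force is N = mg cos 33.69° = 66.564 N. With F at its minimum the steel block is on the verge of sliding down, so static friction is at its maximum μ_s N = 0.17 × 66.564 = 11.316 N and acts up the slope.
Equilibrium along the incline: F + μ_s N = mg sin 33.69°, so F = 44.376 − 11.316 = 33.060 N.

33.1 N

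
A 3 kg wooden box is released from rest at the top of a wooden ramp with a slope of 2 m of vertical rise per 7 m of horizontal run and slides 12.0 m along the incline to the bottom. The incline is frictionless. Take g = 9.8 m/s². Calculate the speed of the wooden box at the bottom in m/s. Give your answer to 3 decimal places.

8.038 m/s

The weight component along the incline is mg sin 15.95° = 8.077 N and the normal force is N = mg cos 15.95° = 28.269 N.
With no friction, a = g sin 15.95° = 2.6923 m/s².
Starting from rest over a distance of 12.0 m, v² = 2aL = 2 × 2.6923 × 12.0 = 64.6152, so v = 8.0384 m/s.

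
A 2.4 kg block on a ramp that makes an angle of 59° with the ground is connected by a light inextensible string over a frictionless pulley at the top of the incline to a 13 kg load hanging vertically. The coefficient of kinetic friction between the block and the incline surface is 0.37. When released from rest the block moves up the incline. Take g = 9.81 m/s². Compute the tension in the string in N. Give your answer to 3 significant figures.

40.7 N

For the block on the incline: the weight component along the slope is m₁g sin 59° = 2.4 × 9.81 × 0.8572 = 20.182 N and the normal force is N = m₁g cos 59° = 12.126 N.
Kinetic friction opposes the block's motion up the incline: f = μN = 0.37 × 12.126 = 4.487 N acting down the slope.
Newton's second law for the block (up-slope positive): T − 20.182 − 4.487 = 2.4 a. For the hanging load (downward positive): 13 × 9.81 − T = 13 a.
Adding the two equations eliminates T: 102.861 = 15.4 a, so a = 6.6793 m/s².
Then from the hanging load's equation, T = 13 × (9.81 − 6.6793) = 40.699 N.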